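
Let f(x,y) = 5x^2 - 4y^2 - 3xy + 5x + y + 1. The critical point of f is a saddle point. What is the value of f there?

∂f/∂x = 10x - 3y + 5 = 0 and ∂f/∂y = -3x - 8y + 1 = 0, so (x, y) = (-37/89, 25/89).
The Hessian has f_{xx} = 10, f_{yy} = -8, f_{xy} = -3, giving D = -89 < 0, so the point is a saddle point.
f(-37/89, 25/89) = 9/89.

9/89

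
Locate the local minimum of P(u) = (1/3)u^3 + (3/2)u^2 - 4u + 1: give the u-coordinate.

1

P'(u) = u^2 + 3u - 4 = 0 at u = -4, 1.
P''(u) = 2u + 3. P''(-4) = -5 < 0 ⇒ local maximum; P''(1) = 5 > 0 ⇒ local minimum.
Thus P has its local minimum at u = 1, with value -7/6.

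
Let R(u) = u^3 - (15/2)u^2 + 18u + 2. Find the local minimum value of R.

R'(u) = 3u^2 - 15u + 18 = 0 at u = 2, 3.
Second-derivative test with R''(u) = 6u - 15: R''(2) = -3 < 0 ⇒ local maximum; R''(3) = 3 > 0 ⇒ local minimum.
The local minimum is R(3) = 31/2.

31/2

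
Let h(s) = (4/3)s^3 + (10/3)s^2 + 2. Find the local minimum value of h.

h'(s) = 4s^2 + (20/3)s = 0 at s = -5/3, 0.
h''(s) = 8s + 20/3. h''(-5/3) = -20/3 < 0 ⇒ local maximum; h''(0) = 20/3 > 0 ⇒ local minimum.
So the local minimum value is h(0) = 2.

2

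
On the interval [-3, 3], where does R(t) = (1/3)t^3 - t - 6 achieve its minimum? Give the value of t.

-3

The derivative is t^2 - 1, which vanishes at t = -1 and t = 1.
Candidates: R(-3) = -12,  R(-1) = -16/3,  R(1) = -20/3,  R(3) = 0.
So the minimum is R(-3) = -12.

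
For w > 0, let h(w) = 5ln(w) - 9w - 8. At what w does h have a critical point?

h'(w) = 5/w − 9 = 0 gives w = 5/9.
h''(w) = -5/w², which is negative for w > 0, so this is a local maximum.
h(5/9) = 5·ln(5/9) - 5 - 8 ≈ -15.9389.

5/9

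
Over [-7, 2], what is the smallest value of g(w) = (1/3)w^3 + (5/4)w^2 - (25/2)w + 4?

g'(w) = w^2 + (5/2)w - 25/2, whose only zero in [-7, 2] is w = -5.
Compare values at every candidate in [-7, 2]: g(-7) = 461/12; g(-5) = 673/12; g(2) = -40/3.
So the minimum is g(2) = -40/3.

-40/3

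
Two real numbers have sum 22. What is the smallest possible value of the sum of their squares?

With a + b = 22, a^2 + b^2 = a^2 + (22 − a)^2.
The derivative 2a − 2(22 − a) = 4a − 44 vanishes at a = 11; second derivative 4 > 0, a minimum.
The minimum is 2·(11)^2 = 242.

242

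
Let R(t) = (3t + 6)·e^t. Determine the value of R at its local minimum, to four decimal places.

Differentiating with the product rule gives R'(t) = (3t + 9)·e^t. Since e^t > 0, the only critical point is t = -3.
R''(-3) has the same sign as 3 > 0, so this is a local minimum.
R(-3) = (-3)·e^(-3) ≈ -0.1494.

-0.1494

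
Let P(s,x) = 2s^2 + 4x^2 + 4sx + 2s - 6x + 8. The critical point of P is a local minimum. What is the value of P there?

∂P/∂s = 4s + 4x + 2 = 0 and ∂P/∂x = 4s + 8x - 6 = 0, so (s, x) = (-5/2, 2).
The Hessian has P_{ss} = 4, P_{xx} = 8, P_{sx} = 4, giving D = 16 > 0 with P_{ss} > 0, so the point is a local minimum.
P(-5/2, 2) = -1/2.

-1/2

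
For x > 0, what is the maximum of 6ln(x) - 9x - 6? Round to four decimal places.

-14.4328

g'(x) = 6/x − 9 = 0 gives x = 2/3.
g''(x) = -6/x², which is negative for x > 0, so this is a local maximum.
g(2/3) = 6·ln(2/3) - 6 - 6 ≈ -14.4328.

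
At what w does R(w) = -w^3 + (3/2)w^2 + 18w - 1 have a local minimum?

-2

R'(w) = -3w^2 + 3w + 18. Setting R'(w) = 0 gives w ∈ {-2, 3}.
Since R''(w) = -6w + 3, we get R''(-2) = 15 > 0 ⇒ local minimum; R''(3) = -15 < 0 ⇒ local maximum.
The local minimum is R(-2) = -23.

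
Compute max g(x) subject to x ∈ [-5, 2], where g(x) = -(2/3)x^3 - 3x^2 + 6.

43/3

The derivative is -2x^2 - 6x, which vanishes at x = -3 and x = 0.
Candidates: g(-5) = 43/3,  g(-3) = -3,  g(0) = 6,  g(2) = -34/3.
The maximum over the interval is 43/3, attained at x = -5.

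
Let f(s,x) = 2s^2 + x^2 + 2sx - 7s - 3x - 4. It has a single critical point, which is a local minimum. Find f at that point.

∂f/∂s = 4s + 2x - 7 = 0 and ∂f/∂x = 2s + 2x - 3 = 0, so (s, x) = (2, -1/2).
The Hessian has f_{ss} = 4, f_{xx} = 2, f_{sx} = 2, giving D = 4 > 0 with f_{ss} > 0, so the point is a local minimum.
f(2, -1/2) = -41/4.

-41/4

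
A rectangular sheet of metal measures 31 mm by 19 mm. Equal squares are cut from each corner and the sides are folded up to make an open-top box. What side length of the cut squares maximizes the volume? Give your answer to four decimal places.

3.8210

With cut size x, the volume is V(x) = x(31 − 2x)(19 − 2x) for 0 < x < 9.5.
V'(x) = 12x^2 − 200x + 589. Setting V'(x) = 0 gives x ≈ 3.8210 (the root in (0, 9.5)).
V''(x) = 24x − 200 is negative there, so this is the maximum; V ≈ 1013.7119.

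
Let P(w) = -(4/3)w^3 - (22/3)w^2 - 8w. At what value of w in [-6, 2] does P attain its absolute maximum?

-6

Differentiating, P'(w) = -4w^2 - (44/3)w - 8; which vanishes at w = -3 and w = -2/3.
Candidates: P(-6) = 72, P(-3) = -6, P(-2/3) = 200/81, P(2) = -56.
The maximum over the interval is 72, attained at w = -6.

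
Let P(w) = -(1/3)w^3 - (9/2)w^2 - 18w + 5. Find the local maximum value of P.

55/2

Critical points: P'(w) = -w^2 - 9w - 18 vanishes at w = -6, -3.
P''(w) = -2w - 9. P''(-6) = 3 > 0 ⇒ local minimum; P''(-3) = -3 < 0 ⇒ local maximum.
The local maximum is P(-3) = 55/2.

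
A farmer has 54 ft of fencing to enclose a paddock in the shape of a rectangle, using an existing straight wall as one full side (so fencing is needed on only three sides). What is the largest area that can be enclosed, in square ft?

729/2

Let the sides perpendicular to the wall have length x and the parallel side y, so 2x + y = 54 and the area is A = xy = x(54 − 2x).
A'(x) = 54 − 4x = 0 gives x = 27/2, and A''(x) = −4 < 0 confirms a maximum.
Then y = 54 − 2·27/2 = 27 and A = 729/2.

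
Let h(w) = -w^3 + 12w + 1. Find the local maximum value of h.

17

Critical points: h'(w) = -3w^2 + 12 vanishes at w = -2, 2.
Second-derivative test with h''(w) = -6w: h''(-2) = 12 > 0 ⇒ local minimum; h''(2) = -12 < 0 ⇒ local maximum.
So the local maximum value is h(2) = 17.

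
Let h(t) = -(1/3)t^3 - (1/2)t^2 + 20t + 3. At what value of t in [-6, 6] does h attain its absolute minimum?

h'(t) = -t^2 - t + 20, which vanishes at t = -5 and t = 4.
Candidates: h(-6) = -63,  h(-5) = -407/6,  h(4) = 161/3,  h(6) = 33.
So the minimum is h(-5) = -407/6.

-5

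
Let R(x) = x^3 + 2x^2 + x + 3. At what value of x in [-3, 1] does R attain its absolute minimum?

-3

The derivative is 3x^2 + 4x + 1, which vanishes at x = -1 and x = -1/3.
Evaluating at the critical points and endpoints: R(-3) = -9, R(-1) = 3, R(-1/3) = 77/27, R(1) = 7.
So the minimum is R(-3) = -9.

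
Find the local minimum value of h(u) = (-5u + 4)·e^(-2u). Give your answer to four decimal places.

-0.1857

Differentiating with the product rule gives h'(u) = (10u - 13)·e^(-2u). Since e^(-2u) > 0, the only critical point is u = 13/10.
h''(13/10) has the same sign as 10 > 0, so this is a local minimum.
h(13/10) = (-5/2)·e^(-13/5) ≈ -0.1857.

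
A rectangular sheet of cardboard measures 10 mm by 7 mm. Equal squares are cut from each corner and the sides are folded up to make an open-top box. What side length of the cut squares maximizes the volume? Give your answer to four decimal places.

1.3520

With cut size x, the volume is V(x) = x(10 − 2x)(7 − 2x) for 0 < x < 3.5.
V'(x) = 12x^2 − 68x + 70. Setting V'(x) = 0 gives x ≈ 1.3520 (the root in (0, 3.5)).
V''(x) = 24x − 68 is negative there, so this is the maximum; V ≈ 42.3766.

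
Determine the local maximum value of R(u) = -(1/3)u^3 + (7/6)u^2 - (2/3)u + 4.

R'(u) = -u^2 + (7/3)u - 2/3. Setting R'(u) = 0 gives u ∈ {1/3, 2}.
Second-derivative test with R''(u) = -2u + 7/3: R''(1/3) = 5/3 > 0 ⇒ local minimum; R''(2) = -5/3 < 0 ⇒ local maximum.
So the local maximum value is R(2) = 14/3.

14/3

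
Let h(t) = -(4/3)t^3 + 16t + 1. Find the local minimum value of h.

Critical points: h'(t) = -4t^2 + 16 vanishes at t = -2, 2.
Since h''(t) = -8t, we get h''(-2) = 16 > 0 ⇒ local minimum; h''(2) = -16 < 0 ⇒ local maximum.
The local minimum is h(-2) = -61/3.

-61/3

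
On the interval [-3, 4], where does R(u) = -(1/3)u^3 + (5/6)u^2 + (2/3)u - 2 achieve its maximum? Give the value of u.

-3

The derivative is -u^2 + (5/3)u + 2/3, which vanishes at u = -1/3 and u = 2.
Evaluating at the critical points and endpoints: R(-3) = 25/2; R(-1/3) = -343/162; R(2) = 0; R(4) = -22/3.
So the maximum is R(-3) = 25/2.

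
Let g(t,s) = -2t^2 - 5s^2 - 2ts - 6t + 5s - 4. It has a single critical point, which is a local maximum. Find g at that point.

∂g/∂t = -4t - 2s - 6 = 0 and ∂g/∂s = -2t - 10s + 5 = 0, so (t, s) = (-35/18, 8/9).
The Hessian has g_{tt} = -4, g_{ss} = -10, g_{ts} = -2, giving D = 36 > 0 with g_{tt} < 0, so the point is a local maximum.
g(-35/18, 8/9) = 73/18.

73/18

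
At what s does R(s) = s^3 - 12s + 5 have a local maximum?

-2

Critical points: R'(s) = 3s^2 - 12 vanishes at s = -2, 2.
R''(s) = 6s. R''(-2) = -12 < 0 ⇒ local maximum; R''(2) = 12 > 0 ⇒ local minimum.
The local maximum is R(-2) = 21.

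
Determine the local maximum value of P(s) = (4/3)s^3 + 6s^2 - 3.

Critical points: P'(s) = 4s^2 + 12s vanishes at s = -3, 0.
Second-derivative test with P''(s) = 8s + 12: P''(-3) = -12 < 0 ⇒ local maximum; P''(0) = 12 > 0 ⇒ local minimum.
So the local maximum value is P(-3) = 15.

15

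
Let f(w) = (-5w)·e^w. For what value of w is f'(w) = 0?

-1

f'(w) = (-5)·e^w + (-5w)·1·e^w = (-5w - 5)·e^w. Since e^w > 0, the only critical point is w = -1.
f''(-1) has the same sign as -5 < 0, so this is a local maximum.
f(-1) = (5)·e^(-1) ≈ 1.8394.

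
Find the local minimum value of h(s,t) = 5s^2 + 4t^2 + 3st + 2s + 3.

∂h/∂s = 10s + 3t + 2 = 0 and ∂h/∂t = 3s + 8t = 0, so (s, t) = (-16/71, 6/71).
The Hessian has h_{ss} = 10, h_{tt} = 8, h_{st} = 3, giving D = 71 > 0 with h_{ss} > 0, so the point is a local minimum.
h(-16/71, 6/71) = 197/71.

197/71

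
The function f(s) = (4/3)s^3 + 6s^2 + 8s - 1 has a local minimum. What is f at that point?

-13/3

f'(s) = 4s^2 + 12s + 8 = 0 at s = -2, -1.
f''(s) = 8s + 12. f''(-2) = -4 < 0 ⇒ local maximum; f''(-1) = 4 > 0 ⇒ local minimum.
Thus f has its local minimum at s = -1, with value -13/3.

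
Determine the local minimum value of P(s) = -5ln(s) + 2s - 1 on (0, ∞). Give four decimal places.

-0.5815

P'(s) = -5/s + 2 = 0 gives s = 5/2.
P''(s) = 5/s², which is positive for s > 0, so this is a local minimum.
P(5/2) = -5·ln(5/2) + 5 - 1 ≈ -0.5815.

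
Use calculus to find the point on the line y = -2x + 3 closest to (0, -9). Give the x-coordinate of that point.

Minimize D(x)^2 = (x + 0)^2 + (-2x + 12)^2.
d/dx[D^2] = 2(x + 0) + 2·(-2)·(-2x + 12) = 0 ⇒ x = 24/5.
Then y = -33/5 and the distance is √(144/5) ≈ 5.3666.

24/5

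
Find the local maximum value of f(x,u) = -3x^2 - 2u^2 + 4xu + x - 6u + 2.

∂f/∂x = -6x + 4u + 1 = 0 and ∂f/∂u = 4x - 4u - 6 = 0, so (x, u) = (-5/2, -4).
The Hessian has f_{xx} = -6, f_{uu} = -4, f_{xu} = 4, giving D = 8 > 0 with f_{xx} < 0, so the point is a local maximum.
f(-5/2, -4) = 51/4.

51/4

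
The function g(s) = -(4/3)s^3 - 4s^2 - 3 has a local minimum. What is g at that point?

-25/3

g'(s) = -4s^2 - 8s. Setting g'(s) = 0 gives s ∈ {-2, 0}.
Second-derivative test with g''(s) = -8s - 8: g''(-2) = 8 > 0 ⇒ local minimum; g''(0) = -8 < 0 ⇒ local maximum.
The local minimum is g(-2) = -25/3.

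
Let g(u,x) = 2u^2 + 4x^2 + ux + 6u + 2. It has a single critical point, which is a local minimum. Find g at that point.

-82/31

∂g/∂u = 4u + x + 6 = 0 and ∂g/∂x = u + 8x = 0, so (u, x) = (-48/31, 6/31).
The Hessian has g_{uu} = 4, g_{xx} = 8, g_{ux} = 1, giving D = 31 > 0 with g_{uu} > 0, so the point is a local minimum.
g(-48/31, 6/31) = -82/31.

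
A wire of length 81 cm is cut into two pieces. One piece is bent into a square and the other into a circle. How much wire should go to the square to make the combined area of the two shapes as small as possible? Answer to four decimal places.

Let x be the length used for the square. Square side x/4; circle radius (81−x)/(2π).
A(x) = (x/4)² + π·((81−x)/(2π))² = x²/16 + (81−x)²/(4π) for 0 ≤ x ≤ 81. A'(x) = x/8 − (81−x)/(2π) = 0 gives x = 4·81/(π+4) ≈ 45.3680.
A'' = 1/8 + 1/(2π) > 0, so this gives the minimum combined area; x ≈ 45.3680 cm to the square.

45.3680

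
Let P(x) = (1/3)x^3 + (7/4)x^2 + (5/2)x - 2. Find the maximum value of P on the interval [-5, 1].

31/12

P'(x) = x^2 + (7/2)x + 5/2, which vanishes at x = -5/2 and x = -1.
Candidates: P(-5) = -149/12, P(-5/2) = -121/48, P(-1) = -37/12, P(1) = 31/12.
The maximum over the interval is 31/12, attained at x = 1.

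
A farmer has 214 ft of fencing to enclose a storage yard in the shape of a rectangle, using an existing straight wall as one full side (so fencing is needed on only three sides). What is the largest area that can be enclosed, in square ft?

Let the sides perpendicular to the wall have length x and the parallel side y, so 2x + y = 214 and the area is A = xy = x(214 − 2x).
A'(x) = 214 − 4x = 0 gives x = 107/2, and A''(x) = −4 < 0 confirms a maximum.
Then y = 214 − 2·107/2 = 107 and A = 11449/2.

11449/2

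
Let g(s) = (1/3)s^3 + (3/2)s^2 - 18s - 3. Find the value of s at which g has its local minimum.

3

g'(s) = s^2 + 3s - 18. Setting g'(s) = 0 gives s ∈ {-6, 3}.
Since g''(s) = 2s + 3, we get g''(-6) = -9 < 0 ⇒ local maximum; g''(3) = 9 > 0 ⇒ local minimum.
The local minimum is g(3) = -69/2.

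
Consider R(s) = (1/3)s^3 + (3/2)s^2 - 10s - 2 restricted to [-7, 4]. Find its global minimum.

-40/3

The derivative is s^2 + 3s - 10, which vanishes at s = -5 and s = 2.
Compare values at every candidate in [-7, 4]: R(-7) = 163/6; R(-5) = 263/6; R(2) = -40/3; R(4) = 10/3.
So the minimum is R(2) = -40/3.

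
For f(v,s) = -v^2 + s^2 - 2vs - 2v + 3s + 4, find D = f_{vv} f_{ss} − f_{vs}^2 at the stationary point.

-8

∂f/∂v = -2v - 2s - 2 = 0 and ∂f/∂s = -2v + 2s + 3 = 0, so (v, s) = (1/4, -5/4).
The Hessian has f_{vv} = -2, f_{ss} = 2, f_{vs} = -2, giving D = -8 < 0, so the point is a saddle point.
D = (-2)·(2) − (-2)^2 = -8.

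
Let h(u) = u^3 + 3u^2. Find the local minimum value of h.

0

h'(u) = 3u^2 + 6u = 0 at u = -2, 0.
Since h''(u) = 6u + 6, we get h''(-2) = -6 < 0 ⇒ local maximum; h''(0) = 6 > 0 ⇒ local minimum.
The local minimum is h(0) = 0.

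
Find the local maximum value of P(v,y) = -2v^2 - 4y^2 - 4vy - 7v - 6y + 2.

33/4

∂P/∂v = -4v - 4y - 7 = 0 and ∂P/∂y = -4v - 8y - 6 = 0, so (v, y) = (-2, 1/4).
The Hessian has P_{vv} = -4, P_{yy} = -8, P_{vy} = -4, giving D = 16 > 0 with P_{vv} < 0, so the point is a local maximum.
P(-2, 1/4) = 33/4.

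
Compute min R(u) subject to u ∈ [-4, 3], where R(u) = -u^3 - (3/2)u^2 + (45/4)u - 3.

-199/8

Differentiating, R'(u) = -3u^2 - 3u + 45/4; which vanishes at u = -5/2 and u = 3/2.
Candidates: R(-4) = -8, R(-5/2) = -199/8, R(3/2) = 57/8, R(3) = -39/4.
Hence the absolute minimum is -199/8 at u = -5/2.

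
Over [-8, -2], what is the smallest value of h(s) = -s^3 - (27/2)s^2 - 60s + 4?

78

Differentiating, h'(s) = -3s^2 - 27s - 60; which vanishes at s = -5 and s = -4.
Candidates: h(-8) = 132, h(-5) = 183/2, h(-4) = 92, h(-2) = 78.
The minimum over the interval is 78, attained at s = -2.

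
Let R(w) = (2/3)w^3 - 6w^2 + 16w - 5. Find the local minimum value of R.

17/3

Critical points: R'(w) = 2w^2 - 12w + 16 vanishes at w = 2, 4.
Since R''(w) = 4w - 12, we get R''(2) = -4 < 0 ⇒ local maximum; R''(4) = 4 > 0 ⇒ local minimum.
Thus R has its local minimum at w = 4, with value 17/3.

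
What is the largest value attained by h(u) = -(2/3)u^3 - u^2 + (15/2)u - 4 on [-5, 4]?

Differentiating, h'(u) = -2u^2 - 2u + 15/2; which vanishes at u = -5/2 and u = 3/2.
Evaluating at the critical points and endpoints: h(-5) = 101/6, h(-5/2) = -223/12, h(3/2) = 11/4, h(4) = -98/3.
So the maximum is h(-5) = 101/6.

101/6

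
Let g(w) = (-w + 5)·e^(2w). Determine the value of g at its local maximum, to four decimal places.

4051.5420

By the product rule, g'(w) = (-2w + 9)·e^(2w). Since e^(2w) > 0, the only critical point is w = 9/2.
g''(9/2) has the same sign as -2 < 0, so this is a local maximum.
g(9/2) = (1/2)·e^(9) ≈ 4051.5420.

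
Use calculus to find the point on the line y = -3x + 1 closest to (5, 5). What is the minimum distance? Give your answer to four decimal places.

Minimize D(x)^2 = (x - 5)^2 + (-3x - 4)^2.
d/dx[D^2] = 2(x - 5) + 2·(-3)·(-3x - 4) = 0 ⇒ x = -7/10.
Then y = 31/10 and the distance is √(361/10) ≈ 6.0083.

6.0083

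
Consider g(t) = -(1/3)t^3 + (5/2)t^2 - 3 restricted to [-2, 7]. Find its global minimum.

-3

The derivative is -t^2 + 5t, which vanishes at t = 0 and t = 5.
Evaluating at the critical points and endpoints: g(-2) = 29/3,  g(0) = -3,  g(5) = 107/6,  g(7) = 31/6.
The minimum over the interval is -3, attained at t = 0.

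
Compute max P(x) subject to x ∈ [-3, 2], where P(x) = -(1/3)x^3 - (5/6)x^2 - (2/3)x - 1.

The derivative is -x^2 - (5/3)x - 2/3, which vanishes at x = -1 and x = -2/3.
Evaluating at the critical points and endpoints: P(-3) = 5/2, P(-1) = -5/6, P(-2/3) = -67/81, P(2) = -25/3.
The maximum over the interval is 5/2, attained at x = -3.

5/2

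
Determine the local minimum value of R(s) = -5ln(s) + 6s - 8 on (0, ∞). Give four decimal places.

R'(s) = -5/s + 6 = 0 gives s = 5/6.
R''(s) = 5/s², which is positive for s > 0, so this is a local minimum.
R(5/6) = -5·ln(5/6) + 5 - 8 ≈ -2.0884.

-2.0884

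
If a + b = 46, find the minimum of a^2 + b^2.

With a + b = 46, a^2 + b^2 = a^2 + (46 − a)^2.
The derivative 2a − 2(46 − a) = 4a − 92 vanishes at a = 23; second derivative 4 > 0, a minimum.
The minimum is 2·(23)^2 = 1058.

1058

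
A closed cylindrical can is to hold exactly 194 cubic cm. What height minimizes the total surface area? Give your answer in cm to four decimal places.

With radius r and height h, πr²h = 194 so h = 194/(πr²), and S(r) = 2πr² + 2πrh = 2πr² + 2·194/r.
S'(r) = 4πr − 2·194/r² = 0 ⇒ r³ = 194/(2π), so r ≈ 3.1372 and h = 2r ≈ 6.2744.
S''(r) = 4π + 4·194/r³ > 0, so this is the minimum; S ≈ 185.5164.

6.2744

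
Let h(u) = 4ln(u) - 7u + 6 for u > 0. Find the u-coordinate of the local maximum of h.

h'(u) = 4/u − 7 = 0 gives u = 4/7.
h''(u) = -4/u², which is negative for u > 0, so this is a local maximum.
h(4/7) = 4·ln(4/7) - 4 + 6 ≈ -0.2385.

4/7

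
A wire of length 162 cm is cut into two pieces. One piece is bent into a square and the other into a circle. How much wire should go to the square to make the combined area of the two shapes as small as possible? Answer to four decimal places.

Let x be the length used for the square. Square side x/4; circle radius (162−x)/(2π).
A(x) = (x/4)² + π·((162−x)/(2π))² = x²/16 + (162−x)²/(4π) for 0 ≤ x ≤ 162. A'(x) = x/8 − (162−x)/(2π) = 0 gives x = 4·162/(π+4) ≈ 90.7361.
A'' = 1/8 + 1/(2π) > 0, so this gives the minimum combined area; x ≈ 90.7361 cm to the square.

90.7361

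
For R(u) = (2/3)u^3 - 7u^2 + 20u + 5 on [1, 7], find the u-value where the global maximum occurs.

R'(u) = 2u^2 - 14u + 20, which vanishes at u = 2 and u = 5.
Candidates: R(1) = 56/3, R(2) = 67/3, R(5) = 40/3, R(7) = 92/3.
So the maximum is R(7) = 92/3.

7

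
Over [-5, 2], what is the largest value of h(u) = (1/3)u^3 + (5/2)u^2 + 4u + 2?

The derivative is u^2 + 5u + 4, which vanishes at u = -4 and u = -1.
Compare values at every candidate in [-5, 2]: h(-5) = 17/6, h(-4) = 14/3, h(-1) = 1/6, h(2) = 68/3.
The maximum over the interval is 68/3, attained at u = 2.

68/3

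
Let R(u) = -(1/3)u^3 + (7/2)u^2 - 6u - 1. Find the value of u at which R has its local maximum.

R'(u) = -u^2 + 7u - 6 = 0 at u = 1, 6.
Second-derivative test with R''(u) = -2u + 7: R''(1) = 5 > 0 ⇒ local minimum; R''(6) = -5 < 0 ⇒ local maximum.
So the local maximum value is R(6) = 17.

6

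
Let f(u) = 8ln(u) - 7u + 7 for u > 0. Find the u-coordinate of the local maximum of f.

f'(u) = 8/u − 7 = 0 gives u = 8/7.
f''(u) = -8/u², which is negative for u > 0, so this is a local maximum.
f(8/7) = 8·ln(8/7) - 8 + 7 ≈ 0.0683.

8/7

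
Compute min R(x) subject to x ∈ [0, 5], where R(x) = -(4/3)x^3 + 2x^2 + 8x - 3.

R'(x) = -4x^2 + 4x + 8, whose only zero in [0, 5] is x = 2.
Evaluating at the critical points and endpoints: R(0) = -3,  R(2) = 31/3,  R(5) = -239/3.
Hence the absolute minimum is -239/3 at x = 5.

-239/3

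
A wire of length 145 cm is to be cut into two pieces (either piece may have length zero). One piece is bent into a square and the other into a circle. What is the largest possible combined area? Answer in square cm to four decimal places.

Let x be the length used for the square. Square side x/4; circle radius (145−x)/(2π).
A(x) = (x/4)² + π·((145−x)/(2π))² = x²/16 + (145−x)²/(4π) for 0 ≤ x ≤ 145. A'(x) = x/8 − (145−x)/(2π) = 0 gives x = 4·145/(π+4) ≈ 81.2144.
A'' > 0, so the interior critical point is a minimum; the maximum is at an endpoint. A(0) = 1673.1163 and A(145) = 1314.0625, so the largest area is 1673.1163.

1673.1163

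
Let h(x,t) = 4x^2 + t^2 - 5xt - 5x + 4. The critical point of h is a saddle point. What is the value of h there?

61/9

∂h/∂x = 8x - 5t - 5 = 0 and ∂h/∂t = -5x + 2t = 0, so (x, t) = (-10/9, -25/9).
The Hessian has h_{xx} = 8, h_{tt} = 2, h_{xt} = -5, giving D = -9 < 0, so the point is a saddle point.
h(-10/9, -25/9) = 61/9.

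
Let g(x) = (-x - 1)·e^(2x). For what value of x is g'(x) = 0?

By the product rule, g'(x) = (-2x - 3)·e^(2x). Since e^(2x) > 0, the only critical point is x = -3/2.
g''(-3/2) has the same sign as -2 < 0, so this is a local maximum.
g(-3/2) = (1/2)·e^(-3) ≈ 0.0249.

-3/2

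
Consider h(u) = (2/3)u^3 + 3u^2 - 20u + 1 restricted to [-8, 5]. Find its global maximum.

The derivative is 2u^2 + 6u - 20, which vanishes at u = -5 and u = 2.
Candidates: h(-8) = 35/3,  h(-5) = 278/3,  h(2) = -65/3,  h(5) = 178/3.
Hence the absolute maximum is 278/3 at u = -5.

278/3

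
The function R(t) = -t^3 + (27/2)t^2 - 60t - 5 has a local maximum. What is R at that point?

Critical points: R'(t) = -3t^2 + 27t - 60 vanishes at t = 4, 5.
Second-derivative test with R''(t) = -6t + 27: R''(4) = 3 > 0 ⇒ local minimum; R''(5) = -3 < 0 ⇒ local maximum.
So the local maximum value is R(5) = -185/2.

-185/2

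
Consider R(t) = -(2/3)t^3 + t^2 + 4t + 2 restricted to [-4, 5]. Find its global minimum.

-109/3

Differentiating, R'(t) = -2t^2 + 2t + 4; which vanishes at t = -1 and t = 2.
Candidates: R(-4) = 134/3, R(-1) = -1/3, R(2) = 26/3, R(5) = -109/3.
The minimum over the interval is -109/3, attained at t = 5.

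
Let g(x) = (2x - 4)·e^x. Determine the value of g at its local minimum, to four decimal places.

-5.4366

Differentiating with the product rule gives g'(x) = (2x - 2)·e^x. Since e^x > 0, the only critical point is x = 1.
g''(1) has the same sign as 2 > 0, so this is a local minimum.
g(1) = (-2)·e^(1) ≈ -5.4366.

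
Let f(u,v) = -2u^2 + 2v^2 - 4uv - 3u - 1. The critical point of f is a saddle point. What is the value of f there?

∂f/∂u = -4u - 4v - 3 = 0 and ∂f/∂v = -4u + 4v = 0, so (u, v) = (-3/8, -3/8).
The Hessian has f_{uu} = -4, f_{vv} = 4, f_{uv} = -4, giving D = -32 < 0, so the point is a saddle point.
f(-3/8, -3/8) = -7/16.

-7/16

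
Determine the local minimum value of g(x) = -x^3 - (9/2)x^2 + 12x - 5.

-61

g'(x) = -3x^2 - 9x + 12. Setting g'(x) = 0 gives x ∈ {-4, 1}.
Since g''(x) = -6x - 9, we get g''(-4) = 15 > 0 ⇒ local minimum; g''(1) = -15 < 0 ⇒ local maximum.
The local minimum is g(-4) = -61.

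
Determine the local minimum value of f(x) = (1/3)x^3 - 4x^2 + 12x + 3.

3

Critical points: f'(x) = x^2 - 8x + 12 vanishes at x = 2, 6.
Second-derivative test with f''(x) = 2x - 8: f''(2) = -4 < 0 ⇒ local maximum; f''(6) = 4 > 0 ⇒ local minimum.
The local minimum is f(6) = 3.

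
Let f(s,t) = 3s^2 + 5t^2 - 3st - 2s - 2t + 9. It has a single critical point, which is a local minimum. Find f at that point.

∂f/∂s = 6s - 3t - 2 = 0 and ∂f/∂t = -3s + 10t - 2 = 0, so (s, t) = (26/51, 6/17).
The Hessian has f_{ss} = 6, f_{tt} = 10, f_{st} = -3, giving D = 51 > 0 with f_{ss} > 0, so the point is a local minimum.
f(26/51, 6/17) = 415/51.

415/51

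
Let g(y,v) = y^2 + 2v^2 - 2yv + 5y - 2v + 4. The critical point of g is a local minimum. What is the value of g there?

∂g/∂y = 2y - 2v + 5 = 0 and ∂g/∂v = -2y + 4v - 2 = 0, so (y, v) = (-4, -3/2).
The Hessian has g_{yy} = 2, g_{vv} = 4, g_{yv} = -2, giving D = 4 > 0 with g_{yy} > 0, so the point is a local minimum.
g(-4, -3/2) = -9/2.

-9/2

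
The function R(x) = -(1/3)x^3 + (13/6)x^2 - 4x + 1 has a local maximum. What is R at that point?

-1/2

R'(x) = -x^2 + (13/3)x - 4 = 0 at x = 4/3, 3.
Second-derivative test with R''(x) = -2x + 13/3: R''(4/3) = 5/3 > 0 ⇒ local minimum; R''(3) = -5/3 < 0 ⇒ local maximum.
So the local maximum value is R(3) = -1/2.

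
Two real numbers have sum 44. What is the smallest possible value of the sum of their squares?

With a + b = 44, a^2 + b^2 = a^2 + (44 − a)^2.
The derivative 2a − 2(44 − a) = 4a − 88 vanishes at a = 22; second derivative 4 > 0, a minimum.
The minimum is 2·(22)^2 = 968.

968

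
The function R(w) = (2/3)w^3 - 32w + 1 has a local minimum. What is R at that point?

-253/3

Critical points: R'(w) = 2w^2 - 32 vanishes at w = -4, 4.
Since R''(w) = 4w, we get R''(-4) = -16 < 0 ⇒ local maximum; R''(4) = 16 > 0 ⇒ local minimum.
So the local minimum value is R(4) = -253/3.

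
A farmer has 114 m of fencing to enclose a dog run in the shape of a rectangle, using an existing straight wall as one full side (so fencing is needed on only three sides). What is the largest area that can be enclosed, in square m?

3249/2

Let the sides perpendicular to the wall have length x and the parallel side y, so 2x + y = 114 and the area is A = xy = x(114 − 2x).
A'(x) = 114 − 4x = 0 gives x = 57/2, and A''(x) = −4 < 0 confirms a maximum.
Then y = 114 − 2·57/2 = 57 and A = 3249/2.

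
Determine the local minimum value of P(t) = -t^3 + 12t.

P'(t) = -3t^2 + 12. Setting P'(t) = 0 gives t ∈ {-2, 2}.
Since P''(t) = -6t, we get P''(-2) = 12 > 0 ⇒ local minimum; P''(2) = -12 < 0 ⇒ local maximum.
The local minimum is P(-2) = -16.

-16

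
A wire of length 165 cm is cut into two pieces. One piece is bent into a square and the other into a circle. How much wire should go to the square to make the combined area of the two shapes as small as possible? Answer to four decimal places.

92.4164

Let x be the length used for the square. Square side x/4; circle radius (165−x)/(2π).
A(x) = (x/4)² + π·((165−x)/(2π))² = x²/16 + (165−x)²/(4π) for 0 ≤ x ≤ 165. A'(x) = x/8 − (165−x)/(2π) = 0 gives x = 4·165/(π+4) ≈ 92.4164.
A'' = 1/8 + 1/(2π) > 0, so this gives the minimum combined area; x ≈ 92.4164 cm to the square.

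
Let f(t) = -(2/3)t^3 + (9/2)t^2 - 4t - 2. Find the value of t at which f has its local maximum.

f'(t) = -2t^2 + 9t - 4. Setting f'(t) = 0 gives t ∈ {1/2, 4}.
Since f''(t) = -4t + 9, we get f''(1/2) = 7 > 0 ⇒ local minimum; f''(4) = -7 < 0 ⇒ local maximum.
Thus f has its local maximum at t = 4, with value 34/3.

4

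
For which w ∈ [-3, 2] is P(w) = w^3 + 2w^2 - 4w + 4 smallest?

2/3

Differentiating, P'(w) = 3w^2 + 4w - 4; which vanishes at w = -2 and w = 2/3.
Evaluating at the critical points and endpoints: P(-3) = 7, P(-2) = 12, P(2/3) = 68/27, P(2) = 12.
Hence the absolute minimum is 68/27 at w = 2/3.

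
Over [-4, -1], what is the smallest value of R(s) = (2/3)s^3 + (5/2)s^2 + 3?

R'(s) = 2s^2 + 5s, whose only zero in [-4, -1] is s = -5/2.
Compare values at every candidate in [-4, -1]: R(-4) = 1/3,  R(-5/2) = 197/24,  R(-1) = 29/6.
So the minimum is R(-4) = 1/3.

1/3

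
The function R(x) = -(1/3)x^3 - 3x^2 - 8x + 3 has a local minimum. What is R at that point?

R'(x) = -x^2 - 6x - 8. Setting R'(x) = 0 gives x ∈ {-4, -2}.
R''(x) = -2x - 6. R''(-4) = 2 > 0 ⇒ local minimum; R''(-2) = -2 < 0 ⇒ local maximum.
Thus R has its local minimum at x = -4, with value 25/3.

25/3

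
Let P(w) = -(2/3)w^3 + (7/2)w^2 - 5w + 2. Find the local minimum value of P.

-1/6

Critical points: P'(w) = -2w^2 + 7w - 5 vanishes at w = 1, 5/2.
Since P''(w) = -4w + 7, we get P''(1) = 3 > 0 ⇒ local minimum; P''(5/2) = -3 < 0 ⇒ local maximum.
Thus P has its local minimum at w = 1, with value -1/6.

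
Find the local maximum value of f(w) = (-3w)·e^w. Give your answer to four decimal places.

By the product rule, f'(w) = (-3w - 3)·e^w. Since e^w > 0, the only critical point is w = -1.
f''(-1) has the same sign as -3 < 0, so this is a local maximum.
f(-1) = (3)·e^(-1) ≈ 1.1036.

1.1036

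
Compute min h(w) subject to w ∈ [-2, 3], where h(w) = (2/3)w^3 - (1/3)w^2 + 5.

Differentiating, h'(w) = 2w^2 - (2/3)w; which vanishes at w = 0 and w = 1/3.
Candidates: h(-2) = -5/3, h(0) = 5, h(1/3) = 404/81, h(3) = 20.
Hence the absolute minimum is -5/3 at w = -2.

-5/3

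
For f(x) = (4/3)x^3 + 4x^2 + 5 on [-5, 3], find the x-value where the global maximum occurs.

The derivative is 4x^2 + 8x, which vanishes at x = -2 and x = 0.
Evaluating at the critical points and endpoints: f(-5) = -185/3, f(-2) = 31/3, f(0) = 5, f(3) = 77.
So the maximum is f(3) = 77.

3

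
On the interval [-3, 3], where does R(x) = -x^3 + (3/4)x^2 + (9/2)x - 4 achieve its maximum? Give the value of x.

-3

Differentiating, R'(x) = -3x^2 + (3/2)x + 9/2; which vanishes at x = -1 and x = 3/2.
Candidates: R(-3) = 65/4, R(-1) = -27/4, R(3/2) = 17/16, R(3) = -43/4.
The maximum over the interval is 65/4, attained at x = -3.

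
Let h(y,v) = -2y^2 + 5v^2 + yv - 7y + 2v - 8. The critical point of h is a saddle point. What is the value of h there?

∂h/∂y = -4y + v - 7 = 0 and ∂h/∂v = y + 10v + 2 = 0, so (y, v) = (-72/41, -1/41).
The Hessian has h_{yy} = -4, h_{vv} = 10, h_{yv} = 1, giving D = -41 < 0, so the point is a saddle point.
h(-72/41, -1/41) = -77/41.

-77/41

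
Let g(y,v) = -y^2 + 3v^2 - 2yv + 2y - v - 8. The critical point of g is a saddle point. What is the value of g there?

-121/16

∂g/∂y = -2y - 2v + 2 = 0 and ∂g/∂v = -2y + 6v - 1 = 0, so (y, v) = (5/8, 3/8).
The Hessian has g_{yy} = -2, g_{vv} = 6, g_{yv} = -2, giving D = -16 < 0, so the point is a saddle point.
g(5/8, 3/8) = -121/16.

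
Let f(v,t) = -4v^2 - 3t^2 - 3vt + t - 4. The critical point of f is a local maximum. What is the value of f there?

∂f/∂v = -8v - 3t = 0 and ∂f/∂t = -3v - 6t + 1 = 0, so (v, t) = (-1/13, 8/39).
The Hessian has f_{vv} = -8, f_{tt} = -6, f_{vt} = -3, giving D = 39 > 0 with f_{vv} < 0, so the point is a local maximum.
f(-1/13, 8/39) = -152/39.

-152/39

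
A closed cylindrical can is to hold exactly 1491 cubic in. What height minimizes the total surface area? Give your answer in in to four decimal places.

With radius r and height h, πr²h = 1491 so h = 1491/(πr²), and S(r) = 2πr² + 2πrh = 2πr² + 2·1491/r.
S'(r) = 4πr − 2·1491/r² = 0 ⇒ r³ = 1491/(2π), so r ≈ 6.1911 and h = 2r ≈ 12.3821.
S''(r) = 4π + 4·1491/r³ > 0, so this is the minimum; S ≈ 722.4919.

12.3821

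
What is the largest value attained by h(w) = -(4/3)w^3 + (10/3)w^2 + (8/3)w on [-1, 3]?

The derivative is -4w^2 + (20/3)w + 8/3, which vanishes at w = -1/3 and w = 2.
Evaluating at the critical points and endpoints: h(-1) = 2; h(-1/3) = -38/81; h(2) = 8; h(3) = 2.
The maximum over the interval is 8, attained at w = 2.

8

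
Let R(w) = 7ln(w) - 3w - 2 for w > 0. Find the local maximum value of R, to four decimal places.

-3.0689

R'(w) = 7/w − 3 = 0 gives w = 7/3.
R''(w) = -7/w², which is negative for w > 0, so this is a local maximum.
R(7/3) = 7·ln(7/3) - 7 - 2 ≈ -3.0689.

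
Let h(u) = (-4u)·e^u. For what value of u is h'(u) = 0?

Differentiating with the product rule gives h'(u) = (-4u - 4)·e^u. Since e^u > 0, the only critical point is u = -1.
h''(-1) has the same sign as -4 < 0, so this is a local maximum.
h(-1) = (4)·e^(-1) ≈ 1.4715.

-1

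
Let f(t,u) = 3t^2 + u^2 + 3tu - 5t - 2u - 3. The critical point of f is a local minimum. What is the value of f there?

-16/3

∂f/∂t = 6t + 3u - 5 = 0 and ∂f/∂u = 3t + 2u - 2 = 0, so (t, u) = (4/3, -1).
The Hessian has f_{tt} = 6, f_{uu} = 2, f_{tu} = 3, giving D = 3 > 0 with f_{tt} > 0, so the point is a local minimum.
f(4/3, -1) = -16/3.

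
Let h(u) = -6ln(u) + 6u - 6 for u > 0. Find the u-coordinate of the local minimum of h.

h'(u) = -6/u + 6 = 0 gives u = 1.
h''(u) = 6/u², which is positive for u > 0, so this is a local minimum.
h(1) = -6·ln(1) + 6 - 6 ≈ 0.0000.

1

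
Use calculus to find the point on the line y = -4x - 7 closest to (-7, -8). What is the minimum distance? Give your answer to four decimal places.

7.0335

Minimize D(x)^2 = (x + 7)^2 + (-4x + 1)^2.
d/dx[D^2] = 2(x + 7) + 2·(-4)·(-4x + 1) = 0 ⇒ x = -3/17.
Then y = -107/17 and the distance is √(841/17) ≈ 7.0335.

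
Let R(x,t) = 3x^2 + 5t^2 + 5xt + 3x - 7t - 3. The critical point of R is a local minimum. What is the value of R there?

∂R/∂x = 6x + 5t + 3 = 0 and ∂R/∂t = 5x + 10t - 7 = 0, so (x, t) = (-13/7, 57/35).
The Hessian has R_{xx} = 6, R_{tt} = 10, R_{xt} = 5, giving D = 35 > 0 with R_{xx} > 0, so the point is a local minimum.
R(-13/7, 57/35) = -402/35.

-402/35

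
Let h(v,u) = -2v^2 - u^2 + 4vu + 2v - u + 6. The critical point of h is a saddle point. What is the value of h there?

25/4

∂h/∂v = -4v + 4u + 2 = 0 and ∂h/∂u = 4v - 2u - 1 = 0, so (v, u) = (0, -1/2).
The Hessian has h_{vv} = -4, h_{uu} = -2, h_{vu} = 4, giving D = -8 < 0, so the point is a saddle point.
h(0, -1/2) = 25/4.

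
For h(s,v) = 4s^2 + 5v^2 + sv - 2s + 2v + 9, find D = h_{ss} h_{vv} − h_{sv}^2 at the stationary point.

79

∂h/∂s = 8s + v - 2 = 0 and ∂h/∂v = s + 10v + 2 = 0, so (s, v) = (22/79, -18/79).
The Hessian has h_{ss} = 8, h_{vv} = 10, h_{sv} = 1, giving D = 79 > 0 with h_{ss} > 0, so the point is a local minimum.
D = (8)·(10) − (1)^2 = 79.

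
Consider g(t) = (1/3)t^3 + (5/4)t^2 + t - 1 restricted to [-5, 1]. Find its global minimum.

The derivative is t^2 + (5/2)t + 1, which vanishes at t = -2 and t = -1/2.
Evaluating at the critical points and endpoints: g(-5) = -197/12, g(-2) = -2/3, g(-1/2) = -59/48, g(1) = 19/12.
The minimum over the interval is -197/12, attained at t = -5.

-197/12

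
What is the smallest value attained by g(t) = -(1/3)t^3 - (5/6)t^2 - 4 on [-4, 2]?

-10

g'(t) = -t^2 - (5/3)t, which vanishes at t = -5/3 and t = 0.
Evaluating at the critical points and endpoints: g(-4) = 4,  g(-5/3) = -773/162,  g(0) = -4,  g(2) = -10.
Hence the absolute minimum is -10 at t = 2.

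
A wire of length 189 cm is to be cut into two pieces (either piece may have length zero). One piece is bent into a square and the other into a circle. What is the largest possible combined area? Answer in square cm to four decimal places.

2842.5869

Let x be the length used for the square. Square side x/4; circle radius (189−x)/(2π).
A(x) = (x/4)² + π·((189−x)/(2π))² = x²/16 + (189−x)²/(4π) for 0 ≤ x ≤ 189. A'(x) = x/8 − (189−x)/(2π) = 0 gives x = 4·189/(π+4) ≈ 105.8587.
A'' > 0, so the interior critical point is a minimum; the maximum is at an endpoint. A(0) = 2842.5869 and A(189) = 2232.5625, so the largest area is 2842.5869.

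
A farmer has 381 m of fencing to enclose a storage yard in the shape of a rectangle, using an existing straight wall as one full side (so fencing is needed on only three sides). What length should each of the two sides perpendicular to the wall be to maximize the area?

381/4

Let the sides perpendicular to the wall have length x and the parallel side y, so 2x + y = 381 and the area is A = xy = x(381 − 2x).
A'(x) = 381 − 4x = 0 gives x = 381/4, and A''(x) = −4 < 0 confirms a maximum.
Then y = 381 − 2·381/4 = 381/2 and A = 145161/8.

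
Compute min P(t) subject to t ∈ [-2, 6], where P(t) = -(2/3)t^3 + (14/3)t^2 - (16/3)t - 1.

P'(t) = -2t^2 + (28/3)t - 16/3, which vanishes at t = 2/3 and t = 4.
Evaluating at the critical points and endpoints: P(-2) = 101/3,  P(2/3) = -217/81,  P(4) = 29/3,  P(6) = -9.
So the minimum is P(6) = -9.

-9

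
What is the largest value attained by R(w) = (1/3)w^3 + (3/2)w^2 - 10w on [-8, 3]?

Differentiating, R'(w) = w^2 + 3w - 10; which vanishes at w = -5 and w = 2.
Evaluating at the critical points and endpoints: R(-8) = 16/3,  R(-5) = 275/6,  R(2) = -34/3,  R(3) = -15/2.
Hence the absolute maximum is 275/6 at w = -5.

275/6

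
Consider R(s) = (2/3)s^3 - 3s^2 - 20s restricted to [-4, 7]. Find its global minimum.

R'(s) = 2s^2 - 6s - 20, which vanishes at s = -2 and s = 5.
Compare values at every candidate in [-4, 7]: R(-4) = -32/3, R(-2) = 68/3, R(5) = -275/3, R(7) = -175/3.
So the minimum is R(5) = -275/3.

-275/3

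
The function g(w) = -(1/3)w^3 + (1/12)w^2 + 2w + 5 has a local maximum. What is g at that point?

g'(w) = -w^2 + (1/6)w + 2 = 0 at w = -4/3, 3/2.
g''(w) = -2w + 1/6. g''(-4/3) = 17/6 > 0 ⇒ local minimum; g''(3/2) = -17/6 < 0 ⇒ local maximum.
So the local maximum value is g(3/2) = 113/16.

113/16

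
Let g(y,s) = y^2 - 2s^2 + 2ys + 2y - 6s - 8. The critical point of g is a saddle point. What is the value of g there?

∂g/∂y = 2y + 2s + 2 = 0 and ∂g/∂s = 2y - 4s - 6 = 0, so (y, s) = (1/3, -4/3).
The Hessian has g_{yy} = 2, g_{ss} = -4, g_{ys} = 2, giving D = -12 < 0, so the point is a saddle point.
g(1/3, -4/3) = -11/3.

-11/3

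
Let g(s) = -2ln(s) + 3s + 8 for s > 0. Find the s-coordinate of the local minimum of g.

2/3

g'(s) = -2/s + 3 = 0 gives s = 2/3.
g''(s) = 2/s², which is positive for s > 0, so this is a local minimum.
g(2/3) = -2·ln(2/3) + 2 + 8 ≈ 10.8109.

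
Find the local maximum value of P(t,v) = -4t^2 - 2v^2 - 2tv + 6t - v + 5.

57/7

∂P/∂t = -8t - 2v + 6 = 0 and ∂P/∂v = -2t - 4v - 1 = 0, so (t, v) = (13/14, -5/7).
The Hessian has P_{tt} = -8, P_{vv} = -4, P_{tv} = -2, giving D = 28 > 0 with P_{tt} < 0, so the point is a local maximum.
P(13/14, -5/7) = 57/7.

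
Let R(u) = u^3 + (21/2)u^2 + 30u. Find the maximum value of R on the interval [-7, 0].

0

R'(u) = 3u^2 + 21u + 30, which vanishes at u = -5 and u = -2.
Evaluating at the critical points and endpoints: R(-7) = -77/2, R(-5) = -25/2, R(-2) = -26, R(0) = 0.
The maximum over the interval is 0, attained at u = 0.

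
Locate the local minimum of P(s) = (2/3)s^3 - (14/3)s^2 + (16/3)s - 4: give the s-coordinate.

P'(s) = 2s^2 - (28/3)s + 16/3 = 0 at s = 2/3, 4.
P''(s) = 4s - 28/3. P''(2/3) = -20/3 < 0 ⇒ local maximum; P''(4) = 20/3 > 0 ⇒ local minimum.
The local minimum is P(4) = -44/3.

4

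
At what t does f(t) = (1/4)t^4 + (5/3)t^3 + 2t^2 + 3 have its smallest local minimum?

f'(t) = t^3 + 5t^2 + 4t = 0 at t = -4, -1, 0.
f''(t) = 3t^2 + 10t + 4. f''(-4) = 12 > 0 ⇒ local minimum; f''(-1) = -3 < 0 ⇒ local maximum; f''(0) = 4 > 0 ⇒ local minimum.
Thus f has its smallest local minimum at t = -4, with value -23/3.

-4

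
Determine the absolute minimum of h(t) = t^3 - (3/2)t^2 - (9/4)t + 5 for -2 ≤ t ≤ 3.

-9/2

Differentiating, h'(t) = 3t^2 - 3t - 9/4; which vanishes at t = -1/2 and t = 3/2.
Evaluating at the critical points and endpoints: h(-2) = -9/2, h(-1/2) = 45/8, h(3/2) = 13/8, h(3) = 47/4.
The minimum over the interval is -9/2, attained at t = -2.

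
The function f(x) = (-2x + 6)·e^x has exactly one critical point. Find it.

2

f'(x) = (-2)·e^x + (-2x + 6)·1·e^x = (-2x + 4)·e^x. Since e^x > 0, the only critical point is x = 2.
f''(2) has the same sign as -2 < 0, so this is a local maximum.
f(2) = (2)·e^(2) ≈ 14.7781.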